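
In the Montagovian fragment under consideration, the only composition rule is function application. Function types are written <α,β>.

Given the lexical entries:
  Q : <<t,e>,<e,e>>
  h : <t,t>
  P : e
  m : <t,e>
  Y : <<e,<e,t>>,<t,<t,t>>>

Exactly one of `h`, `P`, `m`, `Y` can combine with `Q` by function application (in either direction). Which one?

h : <t,t> — neither side's domain matches the other.
P : e — neither side's domain matches the other.
m — combines: Q : <<t,e>,<e,e>> takes m : <t,e> as argument, giving <e,e>.
Y : <<e,<e,t>>,<t,<t,t>>> — neither side's domain matches the other.

m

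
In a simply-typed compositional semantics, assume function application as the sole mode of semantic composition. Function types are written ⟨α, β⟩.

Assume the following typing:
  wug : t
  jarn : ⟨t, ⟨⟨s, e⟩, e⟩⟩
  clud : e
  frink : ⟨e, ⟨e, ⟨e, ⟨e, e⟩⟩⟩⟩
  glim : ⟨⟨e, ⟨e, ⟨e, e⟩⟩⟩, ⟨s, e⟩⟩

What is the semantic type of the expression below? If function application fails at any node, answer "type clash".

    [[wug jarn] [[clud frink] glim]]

[wug jarn]: functor jarn : ⟨t, ⟨⟨s, e⟩, e⟩⟩, argument wug : t; result ⟨⟨s, e⟩, e⟩.
[clud frink]: functor frink : ⟨e, ⟨e, ⟨e, ⟨e, e⟩⟩⟩⟩, argument clud : e; result ⟨e, ⟨e, ⟨e, e⟩⟩⟩.
[[clud frink] glim]: functor glim : ⟨⟨e, ⟨e, ⟨e, e⟩⟩⟩, ⟨s, e⟩⟩, argument [clud frink] : ⟨e, ⟨e, ⟨e, e⟩⟩⟩; result ⟨s, e⟩.
[[wug jarn] [[clud frink] glim]]: functor [wug jarn] : ⟨⟨s, e⟩, e⟩, argument [[clud frink] glim] : ⟨s, e⟩; result e.

e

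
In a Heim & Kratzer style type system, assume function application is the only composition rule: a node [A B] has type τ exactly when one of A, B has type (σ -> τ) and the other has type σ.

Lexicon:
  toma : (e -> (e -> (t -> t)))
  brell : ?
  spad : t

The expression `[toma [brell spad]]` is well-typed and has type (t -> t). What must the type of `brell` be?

(t -> ((e -> (e -> (t -> t))) -> (t -> t)))

[toma [brell spad]] must have type (t -> t). The sister toma has type (e -> (e -> (t -> t))); that is not a function onto (t -> t), so [brell spad] must be the functor, of type ((e -> (e -> (t -> t))) -> (t -> t)).
[brell spad] must have type ((e -> (e -> (t -> t))) -> (t -> t)). The sister spad has type t; that is not a function onto ((e -> (e -> (t -> t))) -> (t -> t)), so brell must be the functor, of type (t -> ((e -> (e -> (t -> t))) -> (t -> t))).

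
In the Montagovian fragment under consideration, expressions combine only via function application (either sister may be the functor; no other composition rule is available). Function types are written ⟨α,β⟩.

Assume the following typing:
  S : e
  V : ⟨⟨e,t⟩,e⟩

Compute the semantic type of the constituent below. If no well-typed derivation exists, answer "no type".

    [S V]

[S V]: e and ⟨⟨e,t⟩,e⟩ cannot combine by function application — type clash.

no type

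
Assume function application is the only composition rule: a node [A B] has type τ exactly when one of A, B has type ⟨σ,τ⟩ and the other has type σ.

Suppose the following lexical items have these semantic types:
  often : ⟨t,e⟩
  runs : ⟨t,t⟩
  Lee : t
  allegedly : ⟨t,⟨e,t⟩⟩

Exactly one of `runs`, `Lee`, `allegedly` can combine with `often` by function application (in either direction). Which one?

Lee

runs : ⟨t,t⟩ — does not combine with often.
Lee — combines: often : ⟨t,e⟩ takes Lee : t as argument, giving e.
allegedly : ⟨t,⟨e,t⟩⟩ — does not combine with often.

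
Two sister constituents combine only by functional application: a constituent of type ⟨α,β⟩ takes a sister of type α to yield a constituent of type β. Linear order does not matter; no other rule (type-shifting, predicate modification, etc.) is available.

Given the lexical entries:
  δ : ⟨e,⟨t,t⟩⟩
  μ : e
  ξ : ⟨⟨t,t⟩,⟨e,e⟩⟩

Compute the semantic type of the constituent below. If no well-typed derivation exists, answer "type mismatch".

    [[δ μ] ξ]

⟨e,e⟩

[δ μ]: δ is ⟨e,⟨t,t⟩⟩, μ is e; result ⟨t,t⟩.
[[δ μ] ξ]: ξ is ⟨⟨t,t⟩,⟨e,e⟩⟩, [δ μ] is ⟨t,t⟩; result ⟨e,e⟩.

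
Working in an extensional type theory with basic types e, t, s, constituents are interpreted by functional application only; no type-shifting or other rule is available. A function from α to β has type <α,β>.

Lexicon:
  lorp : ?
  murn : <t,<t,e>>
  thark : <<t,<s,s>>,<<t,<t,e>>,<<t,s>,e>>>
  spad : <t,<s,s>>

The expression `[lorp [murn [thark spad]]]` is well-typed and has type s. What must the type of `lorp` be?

<<<t,s>,e>,s>

For [lorp [murn [thark spad]]] to have type s with [murn [thark spad]] of type <<t,s>,e>, lorp must be the function: lorp : <<<t,s>,e>,s>.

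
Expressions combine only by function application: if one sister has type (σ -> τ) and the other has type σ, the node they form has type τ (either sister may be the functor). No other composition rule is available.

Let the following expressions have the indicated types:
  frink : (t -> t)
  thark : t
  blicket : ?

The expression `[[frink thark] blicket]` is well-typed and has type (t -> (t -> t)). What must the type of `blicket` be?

(t -> (t -> (t -> t)))

[[frink thark] blicket] is required to be (t -> (t -> t)). [frink thark] : t cannot yield (t -> (t -> t)) as functor, so blicket : (t -> (t -> (t -> t))).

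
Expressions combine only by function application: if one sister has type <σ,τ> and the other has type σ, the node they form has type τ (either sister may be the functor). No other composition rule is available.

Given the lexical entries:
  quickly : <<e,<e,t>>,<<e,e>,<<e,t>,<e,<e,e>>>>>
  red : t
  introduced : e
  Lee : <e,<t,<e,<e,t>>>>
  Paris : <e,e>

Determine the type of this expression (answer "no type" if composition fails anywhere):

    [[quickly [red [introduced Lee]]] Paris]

[introduced Lee]: functor Lee : <e,<t,<e,<e,t>>>>, argument introduced : e; result <t,<e,<e,t>>>.
[red [introduced Lee]]: functor [introduced Lee] : <t,<e,<e,t>>>, argument red : t; result <e,<e,t>>.
[quickly [red [introduced Lee]]]: functor quickly : <<e,<e,t>>,<<e,e>,<<e,t>,<e,<e,e>>>>>, argument [red [introduced Lee]] : <e,<e,t>>; result <<e,e>,<<e,t>,<e,<e,e>>>>.
[[quickly [red [introduced Lee]]] Paris]: functor [quickly [red [introduced Lee]]] : <<e,e>,<<e,t>,<e,<e,e>>>>, argument Paris : <e,e>; result <<e,t>,<e,<e,e>>>.

<<e,t>,<e,<e,e>>>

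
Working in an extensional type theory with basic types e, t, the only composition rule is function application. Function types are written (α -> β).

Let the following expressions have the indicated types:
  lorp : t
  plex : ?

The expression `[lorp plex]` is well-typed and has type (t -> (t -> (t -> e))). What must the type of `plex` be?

(t -> (t -> (t -> (t -> e))))

For [lorp plex] to have type (t -> (t -> (t -> e))) with lorp of type t, plex must be the function: plex : (t -> (t -> (t -> (t -> e)))).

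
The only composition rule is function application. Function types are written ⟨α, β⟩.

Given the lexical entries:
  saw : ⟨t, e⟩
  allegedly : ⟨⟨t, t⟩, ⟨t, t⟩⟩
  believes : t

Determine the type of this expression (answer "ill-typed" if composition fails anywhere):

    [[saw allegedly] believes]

At [saw allegedly]: neither ⟨t, e⟩ nor ⟨⟨t, t⟩, ⟨t, t⟩⟩ can take the other as argument; the node is ill-typed.

ill-typed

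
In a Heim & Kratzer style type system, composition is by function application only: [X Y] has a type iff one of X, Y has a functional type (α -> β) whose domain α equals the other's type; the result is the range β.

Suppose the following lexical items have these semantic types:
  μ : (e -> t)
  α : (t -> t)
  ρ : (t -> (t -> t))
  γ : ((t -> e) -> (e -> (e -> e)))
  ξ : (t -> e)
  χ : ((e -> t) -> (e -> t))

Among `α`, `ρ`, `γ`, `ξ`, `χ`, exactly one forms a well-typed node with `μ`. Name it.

χ

α : (t -> t) — does not combine with μ.
ρ : (t -> (t -> t)) — does not combine with μ.
γ : ((t -> e) -> (e -> (e -> e))) — does not combine with μ.
ξ : (t -> e) — does not combine with μ.
χ — combines: χ : ((e -> t) -> (e -> t)) takes μ : (e -> t) as argument, giving (e -> t).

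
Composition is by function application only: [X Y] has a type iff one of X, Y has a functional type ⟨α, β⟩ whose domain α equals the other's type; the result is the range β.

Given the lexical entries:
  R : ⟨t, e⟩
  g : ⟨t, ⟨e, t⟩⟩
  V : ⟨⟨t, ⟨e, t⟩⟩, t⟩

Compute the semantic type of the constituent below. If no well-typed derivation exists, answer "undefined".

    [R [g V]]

e

At [g V], V : ⟨⟨t, ⟨e, t⟩⟩, t⟩ takes g : ⟨t, ⟨e, t⟩⟩, giving t.
At [R [g V]], R : ⟨t, e⟩ takes [g V] : t, giving e.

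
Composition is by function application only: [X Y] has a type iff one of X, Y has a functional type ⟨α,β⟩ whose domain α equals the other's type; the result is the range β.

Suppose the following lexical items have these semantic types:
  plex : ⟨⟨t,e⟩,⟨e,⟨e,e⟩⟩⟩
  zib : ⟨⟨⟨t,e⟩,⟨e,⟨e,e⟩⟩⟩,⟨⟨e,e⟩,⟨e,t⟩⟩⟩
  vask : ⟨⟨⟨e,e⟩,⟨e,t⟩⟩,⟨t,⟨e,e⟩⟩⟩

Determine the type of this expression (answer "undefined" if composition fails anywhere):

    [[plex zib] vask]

[plex zib] — zib of type ⟨⟨⟨t,e⟩,⟨e,⟨e,e⟩⟩⟩,⟨⟨e,e⟩,⟨e,t⟩⟩⟩ combines with plex of type ⟨⟨t,e⟩,⟨e,⟨e,e⟩⟩⟩: type ⟨⟨e,e⟩,⟨e,t⟩⟩.
[[plex zib] vask] — vask of type ⟨⟨⟨e,e⟩,⟨e,t⟩⟩,⟨t,⟨e,e⟩⟩⟩ combines with [plex zib] of type ⟨⟨e,e⟩,⟨e,t⟩⟩: type ⟨t,⟨e,e⟩⟩.

⟨t,⟨e,e⟩⟩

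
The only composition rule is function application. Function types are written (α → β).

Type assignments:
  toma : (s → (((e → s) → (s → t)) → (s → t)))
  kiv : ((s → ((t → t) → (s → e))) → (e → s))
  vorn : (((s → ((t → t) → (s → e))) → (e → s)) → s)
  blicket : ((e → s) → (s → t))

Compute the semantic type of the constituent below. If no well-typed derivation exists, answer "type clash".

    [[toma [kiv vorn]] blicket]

[kiv vorn]: functor vorn : (((s → ((t → t) → (s → e))) → (e → s)) → s), argument kiv : ((s → ((t → t) → (s → e))) → (e → s)); result s.
[toma [kiv vorn]]: functor toma : (s → (((e → s) → (s → t)) → (s → t))), argument [kiv vorn] : s; result (((e → s) → (s → t)) → (s → t)).
[[toma [kiv vorn]] blicket]: functor [toma [kiv vorn]] : (((e → s) → (s → t)) → (s → t)), argument blicket : ((e → s) → (s → t)); result (s → t).

(s → t)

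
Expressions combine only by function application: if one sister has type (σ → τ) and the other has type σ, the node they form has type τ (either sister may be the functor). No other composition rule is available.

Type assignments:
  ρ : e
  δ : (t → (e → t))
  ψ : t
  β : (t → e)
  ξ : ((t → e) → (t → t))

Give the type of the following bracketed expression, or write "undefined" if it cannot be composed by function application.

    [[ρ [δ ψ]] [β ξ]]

[δ ψ]: functor δ : (t → (e → t)), argument ψ : t; result (e → t).
[ρ [δ ψ]]: functor [δ ψ] : (e → t), argument ρ : e; result t.
[β ξ]: functor ξ : ((t → e) → (t → t)), argument β : (t → e); result (t → t).
[[ρ [δ ψ]] [β ξ]]: functor [β ξ] : (t → t), argument [ρ [δ ψ]] : t; result t.

t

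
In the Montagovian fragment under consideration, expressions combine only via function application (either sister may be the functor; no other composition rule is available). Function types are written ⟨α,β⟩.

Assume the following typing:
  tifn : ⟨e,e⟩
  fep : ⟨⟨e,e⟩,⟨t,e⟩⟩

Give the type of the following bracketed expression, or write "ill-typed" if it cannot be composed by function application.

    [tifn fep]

⟨t,e⟩

[tifn fep] — fep of type ⟨⟨e,e⟩,⟨t,e⟩⟩ combines with tifn of type ⟨e,e⟩: type ⟨t,e⟩.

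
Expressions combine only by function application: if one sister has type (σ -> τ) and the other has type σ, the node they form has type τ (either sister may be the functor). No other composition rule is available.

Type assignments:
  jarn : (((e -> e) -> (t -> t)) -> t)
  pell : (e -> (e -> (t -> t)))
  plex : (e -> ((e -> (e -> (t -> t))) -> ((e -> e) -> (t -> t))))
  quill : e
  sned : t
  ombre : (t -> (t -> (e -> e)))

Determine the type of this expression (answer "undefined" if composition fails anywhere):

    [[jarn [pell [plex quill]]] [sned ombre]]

[plex quill]: (e -> ((e -> (e -> (t -> t))) -> ((e -> e) -> (t -> t)))) applied to e yields ((e -> (e -> (t -> t))) -> ((e -> e) -> (t -> t))).
[pell [plex quill]]: ((e -> (e -> (t -> t))) -> ((e -> e) -> (t -> t))) applied to (e -> (e -> (t -> t))) yields ((e -> e) -> (t -> t)).
[jarn [pell [plex quill]]]: (((e -> e) -> (t -> t)) -> t) applied to ((e -> e) -> (t -> t)) yields t.
[sned ombre]: (t -> (t -> (e -> e))) applied to t yields (t -> (e -> e)).
[[jarn [pell [plex quill]]] [sned ombre]]: (t -> (e -> e)) applied to t yields (e -> e).

(e -> e)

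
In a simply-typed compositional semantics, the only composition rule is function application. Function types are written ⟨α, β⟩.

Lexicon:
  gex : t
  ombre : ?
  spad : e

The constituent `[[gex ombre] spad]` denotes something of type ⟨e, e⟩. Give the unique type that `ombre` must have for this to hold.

⟨t, ⟨e, ⟨e, e⟩⟩⟩

At [[gex ombre] spad] (required: ⟨e, e⟩): spad is e, which is not a function with range ⟨e, e⟩; hence [gex ombre] is the functor — type ⟨e, ⟨e, e⟩⟩.
At [gex ombre] (required: ⟨e, ⟨e, e⟩⟩): gex is t, which is not a function with range ⟨e, ⟨e, e⟩⟩; hence ombre is the functor — type ⟨t, ⟨e, ⟨e, e⟩⟩⟩.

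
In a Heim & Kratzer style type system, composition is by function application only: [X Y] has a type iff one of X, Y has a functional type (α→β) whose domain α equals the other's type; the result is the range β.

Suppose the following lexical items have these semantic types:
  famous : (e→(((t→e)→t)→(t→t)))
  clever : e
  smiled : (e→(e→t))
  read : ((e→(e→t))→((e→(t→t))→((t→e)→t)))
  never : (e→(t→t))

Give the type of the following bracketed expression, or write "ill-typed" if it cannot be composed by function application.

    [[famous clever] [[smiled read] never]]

[famous clever]: famous is (e→(((t→e)→t)→(t→t))), clever is e; result (((t→e)→t)→(t→t)).
[smiled read]: read is ((e→(e→t))→((e→(t→t))→((t→e)→t))), smiled is (e→(e→t)); result ((e→(t→t))→((t→e)→t)).
[[smiled read] never]: [smiled read] is ((e→(t→t))→((t→e)→t)), never is (e→(t→t)); result ((t→e)→t).
[[famous clever] [[smiled read] never]]: [famous clever] is (((t→e)→t)→(t→t)), [[smiled read] never] is ((t→e)→t); result (t→t).

(t→t)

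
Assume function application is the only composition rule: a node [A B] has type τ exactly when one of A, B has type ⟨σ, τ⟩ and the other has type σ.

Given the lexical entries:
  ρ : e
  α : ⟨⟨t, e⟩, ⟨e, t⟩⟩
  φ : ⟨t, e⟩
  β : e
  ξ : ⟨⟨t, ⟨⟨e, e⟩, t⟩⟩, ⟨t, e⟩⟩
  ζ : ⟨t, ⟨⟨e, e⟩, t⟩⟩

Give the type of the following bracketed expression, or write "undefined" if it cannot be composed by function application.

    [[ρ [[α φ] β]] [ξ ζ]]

[α φ] — α of type ⟨⟨t, e⟩, ⟨e, t⟩⟩ combines with φ of type ⟨t, e⟩: type ⟨e, t⟩.
[[α φ] β] — [α φ] of type ⟨e, t⟩ combines with β of type e: type t.
[ρ [[α φ] β]]: e with t — neither is a function whose domain matches the other; composition fails here.

undefined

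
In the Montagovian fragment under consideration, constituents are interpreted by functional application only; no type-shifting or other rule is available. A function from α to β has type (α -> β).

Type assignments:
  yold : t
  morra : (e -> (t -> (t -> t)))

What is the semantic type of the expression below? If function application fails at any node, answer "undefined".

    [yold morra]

undefined

[yold morra]: t and (e -> (t -> (t -> t))) cannot combine by function application — type clash.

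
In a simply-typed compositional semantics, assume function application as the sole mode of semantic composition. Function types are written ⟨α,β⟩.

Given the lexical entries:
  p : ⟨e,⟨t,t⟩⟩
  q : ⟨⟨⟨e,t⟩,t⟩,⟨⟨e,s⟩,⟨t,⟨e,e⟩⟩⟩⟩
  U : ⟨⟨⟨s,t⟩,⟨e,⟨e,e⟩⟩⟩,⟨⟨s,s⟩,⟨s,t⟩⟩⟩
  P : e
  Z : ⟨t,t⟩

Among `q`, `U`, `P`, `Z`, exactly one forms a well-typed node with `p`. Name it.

q : ⟨⟨⟨e,t⟩,t⟩,⟨⟨e,s⟩,⟨t,⟨e,e⟩⟩⟩⟩ — p needs e; q needs ⟨⟨e,t⟩,t⟩; neither fits.
U : ⟨⟨⟨s,t⟩,⟨e,⟨e,e⟩⟩⟩,⟨⟨s,s⟩,⟨s,t⟩⟩⟩ — p needs e; U needs ⟨⟨s,t⟩,⟨e,⟨e,e⟩⟩⟩; neither fits.
P — combines: p : ⟨e,⟨t,t⟩⟩ takes P : e as argument, giving ⟨t,t⟩.
Z : ⟨t,t⟩ — p needs e; Z needs t; neither fits.

P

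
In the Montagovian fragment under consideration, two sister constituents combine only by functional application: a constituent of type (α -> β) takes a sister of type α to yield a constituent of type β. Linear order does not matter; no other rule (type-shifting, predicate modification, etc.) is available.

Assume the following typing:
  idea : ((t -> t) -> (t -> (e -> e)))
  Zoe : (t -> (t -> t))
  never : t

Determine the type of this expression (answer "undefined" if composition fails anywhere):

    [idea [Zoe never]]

(t -> (e -> e))

[Zoe never]: (t -> (t -> t)) applied to t yields (t -> t).
[idea [Zoe never]]: ((t -> t) -> (t -> (e -> e))) applied to (t -> t) yields (t -> (e -> e)).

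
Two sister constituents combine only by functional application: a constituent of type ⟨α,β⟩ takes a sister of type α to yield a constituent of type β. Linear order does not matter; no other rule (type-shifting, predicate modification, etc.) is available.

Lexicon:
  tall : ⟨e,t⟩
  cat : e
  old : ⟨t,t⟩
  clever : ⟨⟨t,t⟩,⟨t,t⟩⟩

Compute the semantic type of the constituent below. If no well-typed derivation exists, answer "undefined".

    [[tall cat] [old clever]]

t

[tall cat]: ⟨e,t⟩ applied to e yields t.
[old clever]: ⟨⟨t,t⟩,⟨t,t⟩⟩ applied to ⟨t,t⟩ yields ⟨t,t⟩.
[[tall cat] [old clever]]: ⟨t,t⟩ applied to t yields t.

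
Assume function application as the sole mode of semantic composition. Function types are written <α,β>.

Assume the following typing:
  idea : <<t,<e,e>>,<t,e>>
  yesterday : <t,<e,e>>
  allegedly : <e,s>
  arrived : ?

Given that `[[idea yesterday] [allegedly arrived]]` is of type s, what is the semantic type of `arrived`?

<<e,s>,<<t,e>,s>>

For [[idea yesterday] [allegedly arrived]] to have type s with [idea yesterday] of type <t,e>, [allegedly arrived] must be the function: [allegedly arrived] : <<t,e>,s>.
For [allegedly arrived] to have type <<t,e>,s> with allegedly of type <e,s>, arrived must be the function: arrived : <<e,s>,<<t,e>,s>>.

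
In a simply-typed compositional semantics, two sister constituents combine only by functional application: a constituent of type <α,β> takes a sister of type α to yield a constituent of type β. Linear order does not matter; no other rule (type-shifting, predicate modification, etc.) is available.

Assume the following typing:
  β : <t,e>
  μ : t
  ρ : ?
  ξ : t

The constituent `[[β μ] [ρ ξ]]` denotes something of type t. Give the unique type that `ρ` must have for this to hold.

[[β μ] [ρ ξ]] must have type t. The sister [β μ] has type e; that is not a function onto t, so [ρ ξ] must be the functor, of type <e,t>.
[ρ ξ] must have type <e,t>. The sister ξ has type t; that is not a function onto <e,t>, so ρ must be the functor, of type <t,<e,t>>.

<t,<e,t>>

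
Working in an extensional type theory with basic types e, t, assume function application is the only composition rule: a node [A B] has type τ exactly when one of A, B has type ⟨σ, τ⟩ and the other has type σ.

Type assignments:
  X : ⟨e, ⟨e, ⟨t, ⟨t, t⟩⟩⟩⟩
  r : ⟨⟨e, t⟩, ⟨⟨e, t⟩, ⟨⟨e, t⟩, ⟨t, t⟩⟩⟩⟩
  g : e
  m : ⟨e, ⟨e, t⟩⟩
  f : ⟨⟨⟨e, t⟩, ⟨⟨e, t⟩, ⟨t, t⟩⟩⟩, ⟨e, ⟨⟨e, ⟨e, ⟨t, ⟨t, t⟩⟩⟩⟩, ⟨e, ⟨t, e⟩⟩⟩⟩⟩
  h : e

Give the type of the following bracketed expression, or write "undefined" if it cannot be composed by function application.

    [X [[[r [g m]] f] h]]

⟨e, ⟨t, e⟩⟩

At [g m], m : ⟨e, ⟨e, t⟩⟩ takes g : e, giving ⟨e, t⟩.
At [r [g m]], r : ⟨⟨e, t⟩, ⟨⟨e, t⟩, ⟨⟨e, t⟩, ⟨t, t⟩⟩⟩⟩ takes [g m] : ⟨e, t⟩, giving ⟨⟨e, t⟩, ⟨⟨e, t⟩, ⟨t, t⟩⟩⟩.
At [[r [g m]] f], f : ⟨⟨⟨e, t⟩, ⟨⟨e, t⟩, ⟨t, t⟩⟩⟩, ⟨e, ⟨⟨e, ⟨e, ⟨t, ⟨t, t⟩⟩⟩⟩, ⟨e, ⟨t, e⟩⟩⟩⟩⟩ takes [r [g m]] : ⟨⟨e, t⟩, ⟨⟨e, t⟩, ⟨t, t⟩⟩⟩, giving ⟨e, ⟨⟨e, ⟨e, ⟨t, ⟨t, t⟩⟩⟩⟩, ⟨e, ⟨t, e⟩⟩⟩⟩.
At [[[r [g m]] f] h], [[r [g m]] f] : ⟨e, ⟨⟨e, ⟨e, ⟨t, ⟨t, t⟩⟩⟩⟩, ⟨e, ⟨t, e⟩⟩⟩⟩ takes h : e, giving ⟨⟨e, ⟨e, ⟨t, ⟨t, t⟩⟩⟩⟩, ⟨e, ⟨t, e⟩⟩⟩.
At [X [[[r [g m]] f] h]], [[[r [g m]] f] h] : ⟨⟨e, ⟨e, ⟨t, ⟨t, t⟩⟩⟩⟩, ⟨e, ⟨t, e⟩⟩⟩ takes X : ⟨e, ⟨e, ⟨t, ⟨t, t⟩⟩⟩⟩, giving ⟨e, ⟨t, e⟩⟩.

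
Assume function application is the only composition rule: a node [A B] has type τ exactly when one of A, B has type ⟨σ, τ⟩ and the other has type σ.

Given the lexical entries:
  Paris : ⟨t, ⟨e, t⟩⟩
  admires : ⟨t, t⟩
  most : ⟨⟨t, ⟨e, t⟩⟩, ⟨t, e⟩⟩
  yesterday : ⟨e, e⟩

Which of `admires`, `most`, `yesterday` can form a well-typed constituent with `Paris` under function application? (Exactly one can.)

admires : ⟨t, t⟩ — neither side's domain matches the other.
most — combines: most : ⟨⟨t, ⟨e, t⟩⟩, ⟨t, e⟩⟩ takes Paris : ⟨t, ⟨e, t⟩⟩ as argument, giving ⟨t, e⟩.
yesterday : ⟨e, e⟩ — neither side's domain matches the other.

most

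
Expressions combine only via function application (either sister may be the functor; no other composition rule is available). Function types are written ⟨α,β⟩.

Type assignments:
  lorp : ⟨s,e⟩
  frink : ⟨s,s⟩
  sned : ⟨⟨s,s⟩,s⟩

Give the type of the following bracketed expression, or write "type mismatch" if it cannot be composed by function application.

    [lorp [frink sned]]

[frink sned]: functor sned : ⟨⟨s,s⟩,s⟩, argument frink : ⟨s,s⟩; result s.
[lorp [frink sned]]: functor lorp : ⟨s,e⟩, argument [frink sned] : s; result e.

e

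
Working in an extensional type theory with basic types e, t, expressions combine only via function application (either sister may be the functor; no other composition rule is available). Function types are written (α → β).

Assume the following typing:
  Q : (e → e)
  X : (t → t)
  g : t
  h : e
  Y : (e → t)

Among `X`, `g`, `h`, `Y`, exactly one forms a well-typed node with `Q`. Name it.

X : (t → t) — neither side's domain matches the other.
g : t — neither side's domain matches the other.
h — combines: Q : (e → e) takes h : e as argument, giving e.
Y : (e → t) — neither side's domain matches the other.

h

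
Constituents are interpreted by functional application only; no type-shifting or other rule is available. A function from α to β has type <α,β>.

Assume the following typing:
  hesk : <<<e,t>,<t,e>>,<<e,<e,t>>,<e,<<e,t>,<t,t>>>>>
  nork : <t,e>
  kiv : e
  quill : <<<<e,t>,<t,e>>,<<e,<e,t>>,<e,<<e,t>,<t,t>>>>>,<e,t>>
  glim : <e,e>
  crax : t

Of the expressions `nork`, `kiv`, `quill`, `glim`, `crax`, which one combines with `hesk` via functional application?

quill

nork : <t,e> — no; hesk wants <<e,t>,<t,e>>, and nork wants t.
kiv : e — no; hesk wants <<e,t>,<t,e>>, and kiv wants nothing (atomic).
quill — combines: quill : <<<<e,t>,<t,e>>,<<e,<e,t>>,<e,<<e,t>,<t,t>>>>>,<e,t>> takes hesk : <<<e,t>,<t,e>>,<<e,<e,t>>,<e,<<e,t>,<t,t>>>>> as argument, giving <e,t>.
glim : <e,e> — no; hesk wants <<e,t>,<t,e>>, and glim wants e.
crax : t — no; hesk wants <<e,t>,<t,e>>, and crax wants nothing (atomic).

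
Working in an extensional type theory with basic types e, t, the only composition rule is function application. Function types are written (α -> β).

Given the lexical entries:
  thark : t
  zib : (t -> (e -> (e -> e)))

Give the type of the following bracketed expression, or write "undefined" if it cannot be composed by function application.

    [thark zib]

[thark zib]: (t -> (e -> (e -> e))) applied to t yields (e -> (e -> e)).

(e -> (e -> e))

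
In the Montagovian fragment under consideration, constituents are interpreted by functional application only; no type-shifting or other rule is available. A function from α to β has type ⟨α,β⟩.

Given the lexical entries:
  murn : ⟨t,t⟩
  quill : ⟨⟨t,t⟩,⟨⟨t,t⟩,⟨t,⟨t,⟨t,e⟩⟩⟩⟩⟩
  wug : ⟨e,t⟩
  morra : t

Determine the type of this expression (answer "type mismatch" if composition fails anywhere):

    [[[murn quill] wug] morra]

[murn quill]: ⟨⟨t,t⟩,⟨⟨t,t⟩,⟨t,⟨t,⟨t,e⟩⟩⟩⟩⟩ applied to ⟨t,t⟩ yields ⟨⟨t,t⟩,⟨t,⟨t,⟨t,e⟩⟩⟩⟩.
[[murn quill] wug]: ⟨⟨t,t⟩,⟨t,⟨t,⟨t,e⟩⟩⟩⟩ and ⟨e,t⟩ cannot combine by function application — type clash.

type mismatch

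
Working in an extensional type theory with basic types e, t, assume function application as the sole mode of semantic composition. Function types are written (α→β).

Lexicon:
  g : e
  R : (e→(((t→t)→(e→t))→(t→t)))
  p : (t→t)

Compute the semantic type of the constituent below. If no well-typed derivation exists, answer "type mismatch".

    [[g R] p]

type mismatch

At [g R], R : (e→(((t→t)→(e→t))→(t→t))) takes g : e, giving (((t→t)→(e→t))→(t→t)).
[[g R] p]: (((t→t)→(e→t))→(t→t)) with (t→t) — neither is a function whose domain matches the other; composition fails here.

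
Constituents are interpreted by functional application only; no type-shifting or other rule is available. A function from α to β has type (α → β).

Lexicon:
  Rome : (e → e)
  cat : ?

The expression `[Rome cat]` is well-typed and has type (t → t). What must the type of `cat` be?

((e → e) → (t → t))

At [Rome cat] (required: (t → t)): Rome is (e → e), which is not a function with range (t → t); hence cat is the functor — type ((e → e) → (t → t)).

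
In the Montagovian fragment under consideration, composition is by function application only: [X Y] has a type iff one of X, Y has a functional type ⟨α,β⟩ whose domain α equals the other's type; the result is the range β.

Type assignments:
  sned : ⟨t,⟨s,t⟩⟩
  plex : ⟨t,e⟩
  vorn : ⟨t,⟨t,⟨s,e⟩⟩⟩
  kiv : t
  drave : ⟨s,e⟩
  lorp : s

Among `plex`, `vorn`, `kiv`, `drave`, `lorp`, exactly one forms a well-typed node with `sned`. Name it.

kiv

plex : ⟨t,e⟩ — sned needs t; plex needs t; neither fits.
vorn : ⟨t,⟨t,⟨s,e⟩⟩⟩ — sned needs t; vorn needs t; neither fits.
kiv — combines: sned : ⟨t,⟨s,t⟩⟩ takes kiv : t as argument, giving ⟨s,t⟩.
drave : ⟨s,e⟩ — sned needs t; drave needs s; neither fits.
lorp : s — sned needs t; lorp needs nothing (atomic); neither fits.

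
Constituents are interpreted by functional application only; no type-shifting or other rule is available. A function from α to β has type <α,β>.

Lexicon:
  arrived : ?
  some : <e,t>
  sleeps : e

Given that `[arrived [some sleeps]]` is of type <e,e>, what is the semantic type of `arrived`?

At [arrived [some sleeps]] (required: <e,e>): [some sleeps] is t, which is not a function with range <e,e>; hence arrived is the functor — type <t,<e,e>>.

<t,<e,e>>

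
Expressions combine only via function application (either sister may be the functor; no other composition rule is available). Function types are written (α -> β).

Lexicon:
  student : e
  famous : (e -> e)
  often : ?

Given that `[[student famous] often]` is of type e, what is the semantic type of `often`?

[[student famous] often] must have type e. The sister [student famous] has type e; that is not a function onto e, so often must be the functor, of type (e -> e).

(e -> e)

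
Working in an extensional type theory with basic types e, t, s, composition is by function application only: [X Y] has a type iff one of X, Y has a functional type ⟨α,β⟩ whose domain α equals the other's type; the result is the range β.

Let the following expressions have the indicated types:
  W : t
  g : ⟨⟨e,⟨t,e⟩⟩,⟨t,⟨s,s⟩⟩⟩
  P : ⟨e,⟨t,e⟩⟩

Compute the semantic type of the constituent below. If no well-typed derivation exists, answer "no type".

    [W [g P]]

At [g P], g : ⟨⟨e,⟨t,e⟩⟩,⟨t,⟨s,s⟩⟩⟩ takes P : ⟨e,⟨t,e⟩⟩, giving ⟨t,⟨s,s⟩⟩.
At [W [g P]], [g P] : ⟨t,⟨s,s⟩⟩ takes W : t, giving ⟨s,s⟩.

⟨s,s⟩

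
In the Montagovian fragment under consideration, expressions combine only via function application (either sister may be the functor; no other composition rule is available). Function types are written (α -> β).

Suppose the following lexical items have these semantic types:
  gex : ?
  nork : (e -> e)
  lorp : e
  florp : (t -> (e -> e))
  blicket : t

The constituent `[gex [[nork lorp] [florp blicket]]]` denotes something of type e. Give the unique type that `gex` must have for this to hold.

At [gex [[nork lorp] [florp blicket]]] (required: e): [[nork lorp] [florp blicket]] is e, which is not a function with range e; hence gex is the functor — type (e -> e).

(e -> e)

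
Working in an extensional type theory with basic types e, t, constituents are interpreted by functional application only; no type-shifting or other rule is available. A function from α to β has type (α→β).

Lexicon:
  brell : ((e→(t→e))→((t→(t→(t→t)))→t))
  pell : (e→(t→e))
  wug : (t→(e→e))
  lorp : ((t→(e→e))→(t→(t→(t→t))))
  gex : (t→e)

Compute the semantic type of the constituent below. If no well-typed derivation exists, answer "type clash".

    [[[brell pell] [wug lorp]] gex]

[brell pell]: ((e→(t→e))→((t→(t→(t→t)))→t)) applied to (e→(t→e)) yields ((t→(t→(t→t)))→t).
[wug lorp]: ((t→(e→e))→(t→(t→(t→t)))) applied to (t→(e→e)) yields (t→(t→(t→t))).
[[brell pell] [wug lorp]]: ((t→(t→(t→t)))→t) applied to (t→(t→(t→t))) yields t.
[[[brell pell] [wug lorp]] gex]: (t→e) applied to t yields e.

e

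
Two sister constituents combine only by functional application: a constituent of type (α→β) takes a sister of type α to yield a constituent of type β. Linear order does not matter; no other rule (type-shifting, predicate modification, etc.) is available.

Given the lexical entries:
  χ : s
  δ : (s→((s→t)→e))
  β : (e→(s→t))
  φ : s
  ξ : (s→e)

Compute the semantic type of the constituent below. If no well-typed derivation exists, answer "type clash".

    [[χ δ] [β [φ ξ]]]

[χ δ]: functor δ : (s→((s→t)→e)), argument χ : s; result ((s→t)→e).
[φ ξ]: functor ξ : (s→e), argument φ : s; result e.
[β [φ ξ]]: functor β : (e→(s→t)), argument [φ ξ] : e; result (s→t).
[[χ δ] [β [φ ξ]]]: functor [χ δ] : ((s→t)→e), argument [β [φ ξ]] : (s→t); result e.

e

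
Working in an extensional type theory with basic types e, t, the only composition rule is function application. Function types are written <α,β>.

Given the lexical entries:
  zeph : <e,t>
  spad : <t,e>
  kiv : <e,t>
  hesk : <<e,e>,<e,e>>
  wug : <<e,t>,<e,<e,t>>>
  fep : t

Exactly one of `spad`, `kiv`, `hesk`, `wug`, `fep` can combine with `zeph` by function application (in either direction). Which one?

wug

spad : <t,e> — neither side's domain matches the other.
kiv : <e,t> — neither side's domain matches the other.
hesk : <<e,e>,<e,e>> — neither side's domain matches the other.
wug — combines: wug : <<e,t>,<e,<e,t>>> takes zeph : <e,t> as argument, giving <e,<e,t>>.
fep : t — neither side's domain matches the other.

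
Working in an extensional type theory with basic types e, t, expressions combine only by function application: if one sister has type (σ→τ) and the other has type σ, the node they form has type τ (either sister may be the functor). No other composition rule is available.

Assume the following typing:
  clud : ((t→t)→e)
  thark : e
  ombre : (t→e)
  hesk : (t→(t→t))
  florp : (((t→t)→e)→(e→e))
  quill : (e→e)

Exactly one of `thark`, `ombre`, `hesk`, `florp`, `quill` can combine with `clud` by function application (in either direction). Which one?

thark : e — neither side's domain matches the other.
ombre : (t→e) — neither side's domain matches the other.
hesk : (t→(t→t)) — neither side's domain matches the other.
florp — combines: florp : (((t→t)→e)→(e→e)) takes clud : ((t→t)→e) as argument, giving (e→e).
quill : (e→e) — neither side's domain matches the other.

florp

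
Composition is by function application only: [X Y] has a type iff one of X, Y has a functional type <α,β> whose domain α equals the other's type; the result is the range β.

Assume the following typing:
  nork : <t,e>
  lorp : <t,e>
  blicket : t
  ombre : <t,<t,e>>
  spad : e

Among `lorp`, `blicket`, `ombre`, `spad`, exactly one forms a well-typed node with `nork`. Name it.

blicket

lorp : <t,e> — no; nork wants t, and lorp wants t.
blicket — combines: nork : <t,e> takes blicket : t as argument, giving e.
ombre : <t,<t,e>> — no; nork wants t, and ombre wants t.
spad : e — no; nork wants t, and spad wants nothing (atomic).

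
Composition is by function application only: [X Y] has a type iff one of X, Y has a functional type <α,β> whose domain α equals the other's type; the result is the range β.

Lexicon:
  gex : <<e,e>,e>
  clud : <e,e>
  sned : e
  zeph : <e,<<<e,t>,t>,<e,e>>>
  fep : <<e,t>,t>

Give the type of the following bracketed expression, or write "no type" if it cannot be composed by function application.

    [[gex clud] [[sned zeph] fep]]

[gex clud]: functor gex : <<e,e>,e>, argument clud : <e,e>; result e.
[sned zeph]: functor zeph : <e,<<<e,t>,t>,<e,e>>>, argument sned : e; result <<<e,t>,t>,<e,e>>.
[[sned zeph] fep]: functor [sned zeph] : <<<e,t>,t>,<e,e>>, argument fep : <<e,t>,t>; result <e,e>.
[[gex clud] [[sned zeph] fep]]: functor [[sned zeph] fep] : <e,e>, argument [gex clud] : e; result e.

e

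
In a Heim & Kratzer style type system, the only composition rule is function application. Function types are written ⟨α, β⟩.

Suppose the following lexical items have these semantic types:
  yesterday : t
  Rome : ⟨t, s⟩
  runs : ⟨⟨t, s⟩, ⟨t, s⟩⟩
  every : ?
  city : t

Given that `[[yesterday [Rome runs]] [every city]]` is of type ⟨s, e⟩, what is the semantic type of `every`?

[[yesterday [Rome runs]] [every city]] must have type ⟨s, e⟩. The sister [yesterday [Rome runs]] has type s; that is not a function onto ⟨s, e⟩, so [every city] must be the functor, of type ⟨s, ⟨s, e⟩⟩.
[every city] must have type ⟨s, ⟨s, e⟩⟩. The sister city has type t; that is not a function onto ⟨s, ⟨s, e⟩⟩, so every must be the functor, of type ⟨t, ⟨s, ⟨s, e⟩⟩⟩.

⟨t, ⟨s, ⟨s, e⟩⟩⟩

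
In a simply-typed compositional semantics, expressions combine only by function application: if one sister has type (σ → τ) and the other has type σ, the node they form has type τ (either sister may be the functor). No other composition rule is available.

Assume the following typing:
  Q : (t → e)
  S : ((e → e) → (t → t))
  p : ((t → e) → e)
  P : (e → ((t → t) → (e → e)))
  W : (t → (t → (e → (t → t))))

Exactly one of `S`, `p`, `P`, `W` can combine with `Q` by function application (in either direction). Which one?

S : ((e → e) → (t → t)) — neither side's domain matches the other.
p — combines: p : ((t → e) → e) takes Q : (t → e) as argument, giving e.
P : (e → ((t → t) → (e → e))) — neither side's domain matches the other.
W : (t → (t → (e → (t → t)))) — neither side's domain matches the other.

p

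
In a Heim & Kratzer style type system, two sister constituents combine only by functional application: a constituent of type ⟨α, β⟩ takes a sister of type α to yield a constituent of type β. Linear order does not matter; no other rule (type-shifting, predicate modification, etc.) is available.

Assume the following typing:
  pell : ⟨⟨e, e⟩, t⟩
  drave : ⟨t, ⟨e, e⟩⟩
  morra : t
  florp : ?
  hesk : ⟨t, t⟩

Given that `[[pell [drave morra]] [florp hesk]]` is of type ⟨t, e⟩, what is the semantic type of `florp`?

⟨⟨t, t⟩, ⟨t, ⟨t, e⟩⟩⟩

For [[pell [drave morra]] [florp hesk]] to have type ⟨t, e⟩ with [pell [drave morra]] of type t, [florp hesk] must be the function: [florp hesk] : ⟨t, ⟨t, e⟩⟩.
For [florp hesk] to have type ⟨t, ⟨t, e⟩⟩ with hesk of type ⟨t, t⟩, florp must be the function: florp : ⟨⟨t, t⟩, ⟨t, ⟨t, e⟩⟩⟩.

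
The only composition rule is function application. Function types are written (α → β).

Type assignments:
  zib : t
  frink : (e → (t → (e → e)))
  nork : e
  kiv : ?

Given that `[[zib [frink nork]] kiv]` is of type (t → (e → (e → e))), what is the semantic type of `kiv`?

((e → e) → (t → (e → (e → e))))

[[zib [frink nork]] kiv] is required to be (t → (e → (e → e))). [zib [frink nork]] : (e → e) cannot yield (t → (e → (e → e))) as functor, so kiv : ((e → e) → (t → (e → (e → e)))).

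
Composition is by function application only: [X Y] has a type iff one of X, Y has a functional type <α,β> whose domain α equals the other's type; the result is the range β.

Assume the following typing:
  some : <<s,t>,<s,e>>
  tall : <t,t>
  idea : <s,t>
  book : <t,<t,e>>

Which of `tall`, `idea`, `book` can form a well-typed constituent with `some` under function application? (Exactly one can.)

idea

tall : <t,t> — does not combine with some.
idea — combines: some : <<s,t>,<s,e>> takes idea : <s,t> as argument, giving <s,e>.
book : <t,<t,e>> — does not combine with some.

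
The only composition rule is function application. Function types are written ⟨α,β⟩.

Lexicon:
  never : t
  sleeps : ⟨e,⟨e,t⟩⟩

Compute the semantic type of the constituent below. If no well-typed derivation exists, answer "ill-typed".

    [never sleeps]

ill-typed

[never sleeps]: t and ⟨e,⟨e,t⟩⟩ cannot combine by function application — type clash.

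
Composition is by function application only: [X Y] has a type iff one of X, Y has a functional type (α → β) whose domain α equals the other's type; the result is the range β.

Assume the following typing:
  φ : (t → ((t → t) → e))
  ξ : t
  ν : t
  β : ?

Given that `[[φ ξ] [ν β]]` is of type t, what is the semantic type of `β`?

For [[φ ξ] [ν β]] to have type t with [φ ξ] of type ((t → t) → e), [ν β] must be the function: [ν β] : (((t → t) → e) → t).
For [ν β] to have type (((t → t) → e) → t) with ν of type t, β must be the function: β : (t → (((t → t) → e) → t)).

(t → (((t → t) → e) → t))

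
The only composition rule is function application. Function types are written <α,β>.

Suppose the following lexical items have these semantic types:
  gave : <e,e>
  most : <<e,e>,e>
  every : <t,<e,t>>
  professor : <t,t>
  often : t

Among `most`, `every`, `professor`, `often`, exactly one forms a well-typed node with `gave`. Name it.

most

most — combines: most : <<e,e>,e> takes gave : <e,e> as argument, giving e.
every : <t,<e,t>> — no; gave wants e, and every wants t.
professor : <t,t> — no; gave wants e, and professor wants t.
often : t — no; gave wants e, and often wants nothing (atomic).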